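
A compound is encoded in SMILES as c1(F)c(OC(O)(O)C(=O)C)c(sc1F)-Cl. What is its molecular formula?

C7H5ClF2O4S

Heavy atoms from the SMILES: 7 C, 1 Cl, 2 F, 4 O, 1 S.
Implicit hydrogens by atom environment:
  4 × C (aromatic): no H
  2 × C: no H
  2 × F: no H
  2 × O: 1 H each → 2
  2 × O: no H
  1 × C: 3 H
  1 × Cl: no H
  1 × S (aromatic): no H
  Total hydrogens = 5.
Molecular formula: C7H5ClF2O4S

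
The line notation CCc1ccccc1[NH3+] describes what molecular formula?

Heavy atoms from the SMILES: 8 C, 1 N.
Implicit hydrogens by atom environment:
  4 × C (aromatic): 1 H each → 4
  2 × C (aromatic): no H
  1 × C: 3 H
  1 × C: 2 H
  1 × N (charge +1): 3 H
  Total hydrogens = 12.
Net charge +1.
Molecular formula: C8H12N+

C8H12N+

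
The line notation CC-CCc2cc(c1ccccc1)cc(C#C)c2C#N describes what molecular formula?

Heavy atoms from the SMILES: 19 C, 1 N.
Implicit hydrogens by atom environment:
  7 × C (aromatic): 1 H each → 7
  5 × C (aromatic): no H
  3 × C: 2 H each → 6
  2 × C: no H
  1 × C: 3 H
  1 × C: 1 H
  1 × N: no H
  Total hydrogens = 17.
Molecular formula: C19H17N

C19H17N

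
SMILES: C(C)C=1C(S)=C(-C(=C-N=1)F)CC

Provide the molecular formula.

Heavy atoms from the SMILES: 9 C, 1 F, 1 N, 1 S.
Implicit hydrogens by atom environment:
  4 × C (aromatic): no H
  2 × C: 3 H each → 6
  2 × C: 2 H each → 4
  1 × C (aromatic): 1 H
  1 × F: no H
  1 × N (aromatic): no H
  1 × S: 1 H
  Total hydrogens = 12.
Molecular formula: C9H12FNS

C9H12FNS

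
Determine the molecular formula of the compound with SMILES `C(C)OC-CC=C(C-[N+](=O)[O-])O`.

C7H13NO4

Heavy atoms from the SMILES: 7 C, 1 N, 4 O.
Implicit hydrogens by atom environment:
  4 × C: 2 H each → 8
  2 × O: no H
  1 × C: 3 H
  1 × C: 1 H
  1 × C: no H
  1 × N (charge +1): no H
  1 × O: 1 H
  1 × O (charge -1): no H
  Total hydrogens = 13.
Molecular formula: C7H13NO4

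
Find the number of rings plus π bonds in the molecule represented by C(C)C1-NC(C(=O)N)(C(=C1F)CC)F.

3

Molecular formula from the SMILES: C9H14F2N2O.
DoU = (2C + 2 + N − H − X)/2 = (2·9 + 2 + 2 − 14 − 2)/2 = 6/2 = 3.
(Structurally: 1 ring(s) + 2 π bond(s) = 3.)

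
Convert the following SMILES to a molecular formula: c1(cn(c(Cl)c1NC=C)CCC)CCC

Heavy atoms from the SMILES: 12 C, 1 Cl, 2 N.
Implicit hydrogens by atom environment:
  5 × C: 2 H each → 10
  3 × C (aromatic): no H
  2 × C: 3 H each → 6
  1 × C (aromatic): 1 H
  1 × C: 1 H
  1 × Cl: no H
  1 × N: 1 H
  1 × N (aromatic): no H
  Total hydrogens = 19.
Molecular formula: C12H19ClN2

C12H19ClN2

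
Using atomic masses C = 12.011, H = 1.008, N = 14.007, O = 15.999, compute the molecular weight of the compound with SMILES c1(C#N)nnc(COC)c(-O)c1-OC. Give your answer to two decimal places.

195.18

Molecular formula: C8H9N3O3.
M = 8×12.011 + 9×1.008 + 3×14.007 + 3×15.999 = 195.18 g/mol.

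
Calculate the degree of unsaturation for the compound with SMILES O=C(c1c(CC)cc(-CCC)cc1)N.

5

Molecular formula from the SMILES: C12H17NO.
DoU = (2C + 2 + N − H − X)/2 = (2·12 + 2 + 1 − 17 − 0)/2 = 10/2 = 5.
(Structurally: 1 ring(s) + 4 π bond(s) = 5.)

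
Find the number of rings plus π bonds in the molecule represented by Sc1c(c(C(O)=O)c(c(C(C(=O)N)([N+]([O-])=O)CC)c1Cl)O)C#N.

9

Molecular formula from the SMILES: C12H10ClN3O6S.
DoU = (2C + 2 + N − H − X)/2 = (2·12 + 2 + 3 − 10 − 1)/2 = 18/2 = 9.
(Structurally: 1 ring(s) + 8 π bond(s) = 9.)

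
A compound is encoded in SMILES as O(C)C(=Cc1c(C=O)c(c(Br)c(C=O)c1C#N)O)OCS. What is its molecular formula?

Heavy atoms from the SMILES: 1 Br, 13 C, 1 N, 5 O, 1 S.
Implicit hydrogens by atom environment:
  6 × C (aromatic): no H
  4 × O: no H
  3 × C: 1 H each → 3
  2 × C: no H
  1 × Br: no H
  1 × C: 3 H
  1 × C: 2 H
  1 × N: no H
  1 × O: 1 H
  1 × S: 1 H
  Total hydrogens = 10.
Molecular formula: C13H10BrNO5S

C13H10BrNO5S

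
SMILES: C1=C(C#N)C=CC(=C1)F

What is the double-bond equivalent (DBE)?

6

Molecular formula from the SMILES: C7H4FN.
DoU = (2C + 2 + N − H − X)/2 = (2·7 + 2 + 1 − 4 − 1)/2 = 12/2 = 6.
(Structurally: 1 ring(s) + 5 π bond(s) = 6.)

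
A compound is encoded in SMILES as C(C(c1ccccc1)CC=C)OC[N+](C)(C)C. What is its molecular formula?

C15H24NO+

Heavy atoms from the SMILES: 15 C, 1 N, 1 O.
Implicit hydrogens by atom environment:
  5 × C (aromatic): 1 H each → 5
  4 × C: 2 H each → 8
  3 × C: 3 H each → 9
  2 × C: 1 H each → 2
  1 × C (aromatic): no H
  1 × N (charge +1): no H
  1 × O: no H
  Total hydrogens = 24.
Net charge +1.
Molecular formula: C15H24NO+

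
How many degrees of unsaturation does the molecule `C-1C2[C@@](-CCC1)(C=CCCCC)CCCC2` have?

Molecular formula from the SMILES: C16H28.
DoU = (2C + 2 + N − H − X)/2 = (2·16 + 2 + 0 − 28 − 0)/2 = 6/2 = 3.
(Structurally: 2 ring(s) + 1 π bond(s) = 3.)

3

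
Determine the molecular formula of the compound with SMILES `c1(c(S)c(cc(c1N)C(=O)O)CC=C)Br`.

Heavy atoms from the SMILES: 1 Br, 10 C, 1 N, 2 O, 1 S.
Implicit hydrogens by atom environment:
  5 × C (aromatic): no H
  2 × C: 2 H each → 4
  1 × Br: no H
  1 × C (aromatic): 1 H
  1 × C: 1 H
  1 × C: no H
  1 × N: 2 H
  1 × O: 1 H
  1 × O: no H
  1 × S: 1 H
  Total hydrogens = 10.
Molecular formula: C10H10BrNO2S

C10H10BrNO2S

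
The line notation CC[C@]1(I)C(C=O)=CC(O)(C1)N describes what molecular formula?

Heavy atoms from the SMILES: 8 C, 1 I, 1 N, 2 O.
Implicit hydrogens by atom environment:
  3 × C: no H
  2 × C: 2 H each → 4
  2 × C: 1 H each → 2
  1 × C: 3 H
  1 × I: no H
  1 × N: 2 H
  1 × O: 1 H
  1 × O: no H
  Total hydrogens = 12.
Molecular formula: C8H12INO2

C8H12INO2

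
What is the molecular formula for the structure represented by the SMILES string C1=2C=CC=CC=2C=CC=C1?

C10H8

Heavy atoms from the SMILES: 10 C.
Implicit hydrogens by atom environment:
  8 × C (aromatic): 1 H each → 8
  2 × C (aromatic): no H
  Total hydrogens = 8.
Molecular formula: C10H8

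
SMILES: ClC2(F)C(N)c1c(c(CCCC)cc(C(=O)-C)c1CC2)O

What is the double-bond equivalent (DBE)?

6

Molecular formula from the SMILES: C16H21ClFNO2.
DoU = (2C + 2 + N − H − X)/2 = (2·16 + 2 + 1 − 21 − 2)/2 = 12/2 = 6.
(Structurally: 2 ring(s) + 4 π bond(s) = 6.)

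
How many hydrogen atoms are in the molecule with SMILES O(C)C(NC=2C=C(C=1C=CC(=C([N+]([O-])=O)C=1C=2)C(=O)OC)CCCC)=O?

Hydrogens are implicit in SMILES; fill each atom to its normal valence:
  6 × C (aromatic): no H
  5 × O: no H
  4 × C (aromatic): 1 H each → 4
  3 × C: 3 H each → 9
  3 × C: 2 H each → 6
  2 × C: no H
  1 × N: 1 H
  1 × N (charge +1): no H
  1 × O (charge -1): no H
  Total hydrogens = 20.

20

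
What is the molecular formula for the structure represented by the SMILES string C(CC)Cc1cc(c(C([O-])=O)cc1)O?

Heavy atoms from the SMILES: 11 C, 3 O.
Implicit hydrogens by atom environment:
  3 × C: 2 H each → 6
  3 × C (aromatic): 1 H each → 3
  3 × C (aromatic): no H
  1 × C: 3 H
  1 × C: no H
  1 × O: 1 H
  1 × O: no H
  1 × O (charge -1): no H
  Total hydrogens = 13.
Net charge -1.
Molecular formula: C11H13O3-

C11H13O3-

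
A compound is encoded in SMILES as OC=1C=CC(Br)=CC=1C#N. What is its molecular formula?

C7H4BrNO

Heavy atoms from the SMILES: 1 Br, 7 C, 1 N, 1 O.
Implicit hydrogens by atom environment:
  3 × C (aromatic): 1 H each → 3
  3 × C (aromatic): no H
  1 × Br: no H
  1 × C: no H
  1 × N: no H
  1 × O: 1 H
  Total hydrogens = 4.
Molecular formula: C7H4BrNO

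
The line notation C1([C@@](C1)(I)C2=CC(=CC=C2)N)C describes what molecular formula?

Heavy atoms from the SMILES: 10 C, 1 I, 1 N.
Implicit hydrogens by atom environment:
  4 × C (aromatic): 1 H each → 4
  2 × C (aromatic): no H
  1 × C: 3 H
  1 × C: 2 H
  1 × C: 1 H
  1 × C: no H
  1 × I: no H
  1 × N: 2 H
  Total hydrogens = 12.
Molecular formula: C10H12IN

C10H12IN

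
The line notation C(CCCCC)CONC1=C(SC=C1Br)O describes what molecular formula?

C11H18BrNO2S

Heavy atoms from the SMILES: 1 Br, 11 C, 1 N, 2 O, 1 S.
Implicit hydrogens by atom environment:
  6 × C: 2 H each → 12
  3 × C (aromatic): no H
  1 × Br: no H
  1 × C: 3 H
  1 × C (aromatic): 1 H
  1 × N: 1 H
  1 × O: 1 H
  1 × O: no H
  1 × S (aromatic): no H
  Total hydrogens = 18.
Molecular formula: C11H18BrNO2S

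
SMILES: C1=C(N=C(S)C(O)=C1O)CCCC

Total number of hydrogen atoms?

Hydrogens are implicit in SMILES; fill each atom to its normal valence:
  4 × C (aromatic): no H
  3 × C: 2 H each → 6
  2 × O: 1 H each → 2
  1 × C: 3 H
  1 × C (aromatic): 1 H
  1 × N (aromatic): no H
  1 × S: 1 H
  Total hydrogens = 13.

13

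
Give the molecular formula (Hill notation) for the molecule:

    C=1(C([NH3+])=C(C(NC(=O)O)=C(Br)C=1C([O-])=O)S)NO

Heavy atoms from the SMILES: 1 Br, 8 C, 3 N, 5 O, 1 S.
Implicit hydrogens by atom environment:
  6 × C (aromatic): no H
  2 × C: no H
  2 × N: 1 H each → 2
  2 × O: 1 H each → 2
  2 × O: no H
  1 × Br: no H
  1 × N (charge +1): 3 H
  1 × O (charge -1): no H
  1 × S: 1 H
  Total hydrogens = 8.
Molecular formula: C8H8BrN3O5S

C8H8BrN3O5S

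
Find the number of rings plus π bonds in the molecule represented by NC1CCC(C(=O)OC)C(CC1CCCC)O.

2

Molecular formula from the SMILES: C13H25NO3.
DoU = (2C + 2 + N − H − X)/2 = (2·13 + 2 + 1 − 25 − 0)/2 = 4/2 = 2.
(Structurally: 1 ring(s) + 1 π bond(s) = 2.)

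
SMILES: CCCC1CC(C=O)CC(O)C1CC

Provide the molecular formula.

Heavy atoms from the SMILES: 12 C, 2 O.
Implicit hydrogens by atom environment:
  5 × C: 2 H each → 10
  5 × C: 1 H each → 5
  2 × C: 3 H each → 6
  1 × O: 1 H
  1 × O: no H
  Total hydrogens = 22.
Molecular formula: C12H22O2

C12H22O2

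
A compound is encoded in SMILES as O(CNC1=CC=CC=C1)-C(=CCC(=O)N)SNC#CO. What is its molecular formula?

Heavy atoms from the SMILES: 13 C, 3 N, 3 O, 1 S.
Implicit hydrogens by atom environment:
  5 × C (aromatic): 1 H each → 5
  4 × C: no H
  2 × C: 2 H each → 4
  2 × N: 1 H each → 2
  2 × O: no H
  1 × C: 1 H
  1 × C (aromatic): no H
  1 × N: 2 H
  1 × O: 1 H
  1 × S: no H
  Total hydrogens = 15.
Molecular formula: C13H15N3O3S

C13H15N3O3S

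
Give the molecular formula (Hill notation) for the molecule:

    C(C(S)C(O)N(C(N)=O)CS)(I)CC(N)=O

C7H14IN3O3S2

Heavy atoms from the SMILES: 7 C, 1 I, 3 N, 3 O, 2 S.
Implicit hydrogens by atom environment:
  3 × C: 1 H each → 3
  2 × C: 2 H each → 4
  2 × C: no H
  2 × N: 2 H each → 4
  2 × O: no H
  2 × S: 1 H each → 2
  1 × I: no H
  1 × N: no H
  1 × O: 1 H
  Total hydrogens = 14.
Molecular formula: C7H14IN3O3S2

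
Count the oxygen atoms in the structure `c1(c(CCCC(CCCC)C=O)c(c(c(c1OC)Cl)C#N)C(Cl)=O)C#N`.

3

The symbol for oxygen appears 3 times in the SMILES.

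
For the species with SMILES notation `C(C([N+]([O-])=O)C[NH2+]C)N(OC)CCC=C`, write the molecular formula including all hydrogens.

Heavy atoms from the SMILES: 9 C, 3 N, 3 O.
Implicit hydrogens by atom environment:
  5 × C: 2 H each → 10
  2 × C: 3 H each → 6
  2 × C: 1 H each → 2
  2 × O: no H
  1 × N (charge +1): 2 H
  1 × N: no H
  1 × N (charge +1): no H
  1 × O (charge -1): no H
  Total hydrogens = 20.
Net charge +1.
Molecular formula: C9H20N3O3+

C9H20N3O3+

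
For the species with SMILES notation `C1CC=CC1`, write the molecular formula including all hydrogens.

Heavy atoms from the SMILES: 5 C.
Implicit hydrogens by atom environment:
  3 × C: 2 H each → 6
  2 × C: 1 H each → 2
  Total hydrogens = 8.
Molecular formula: C5H8

C5H8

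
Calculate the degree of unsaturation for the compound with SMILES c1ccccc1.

Molecular formula from the SMILES: C6H6.
DoU = (2C + 2 + N − H − X)/2 = (2·6 + 2 + 0 − 6 − 0)/2 = 8/2 = 4.
(Structurally: 1 ring(s) + 3 π bond(s) = 4.)

4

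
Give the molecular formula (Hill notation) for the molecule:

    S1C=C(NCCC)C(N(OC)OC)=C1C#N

C10H15N3O2S

Heavy atoms from the SMILES: 10 C, 3 N, 2 O, 1 S.
Implicit hydrogens by atom environment:
  3 × C: 3 H each → 9
  3 × C (aromatic): no H
  2 × C: 2 H each → 4
  2 × N: no H
  2 × O: no H
  1 × C (aromatic): 1 H
  1 × C: no H
  1 × N: 1 H
  1 × S (aromatic): no H
  Total hydrogens = 15.
Molecular formula: C10H15N3O2S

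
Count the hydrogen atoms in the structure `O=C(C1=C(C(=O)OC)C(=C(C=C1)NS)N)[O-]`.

Hydrogens are implicit in SMILES; fill each atom to its normal valence:
  4 × C (aromatic): no H
  3 × O: no H
  2 × C (aromatic): 1 H each → 2
  2 × C: no H
  1 × C: 3 H
  1 × N: 2 H
  1 × N: 1 H
  1 × O (charge -1): no H
  1 × S: 1 H
  Total hydrogens = 9.

9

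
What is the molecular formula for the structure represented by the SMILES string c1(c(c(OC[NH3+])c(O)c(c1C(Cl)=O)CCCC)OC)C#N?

Heavy atoms from the SMILES: 14 C, 1 Cl, 2 N, 4 O.
Implicit hydrogens by atom environment:
  6 × C (aromatic): no H
  4 × C: 2 H each → 8
  3 × O: no H
  2 × C: 3 H each → 6
  2 × C: no H
  1 × Cl: no H
  1 × N (charge +1): 3 H
  1 × N: no H
  1 × O: 1 H
  Total hydrogens = 18.
Net charge +1.
Molecular formula: C14H18ClN2O4+

C14H18ClN2O4+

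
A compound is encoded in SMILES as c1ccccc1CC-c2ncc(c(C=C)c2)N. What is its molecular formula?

Heavy atoms from the SMILES: 15 C, 2 N.
Implicit hydrogens by atom environment:
  7 × C (aromatic): 1 H each → 7
  4 × C (aromatic): no H
  3 × C: 2 H each → 6
  1 × C: 1 H
  1 × N: 2 H
  1 × N (aromatic): no H
  Total hydrogens = 16.
Molecular formula: C15H16N2

C15H16N2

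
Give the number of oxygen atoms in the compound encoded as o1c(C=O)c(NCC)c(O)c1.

3

The symbol for oxygen appears 3 times in the SMILES.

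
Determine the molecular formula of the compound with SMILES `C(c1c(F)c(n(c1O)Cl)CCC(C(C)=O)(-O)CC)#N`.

Heavy atoms from the SMILES: 12 C, 1 Cl, 1 F, 2 N, 3 O.
Implicit hydrogens by atom environment:
  4 × C (aromatic): no H
  3 × C: 2 H each → 6
  3 × C: no H
  2 × C: 3 H each → 6
  2 × O: 1 H each → 2
  1 × Cl: no H
  1 × F: no H
  1 × N (aromatic): no H
  1 × N: no H
  1 × O: no H
  Total hydrogens = 14.
Molecular formula: C12H14ClFN2O3

C12H14ClFN2O3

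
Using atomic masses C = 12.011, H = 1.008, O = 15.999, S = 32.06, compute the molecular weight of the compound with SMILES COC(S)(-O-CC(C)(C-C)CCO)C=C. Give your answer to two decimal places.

234.35

Molecular formula: C11H22O3S.
M = 11×12.011 + 22×1.008 + 3×15.999 + 1×32.06 = 234.35 g/mol.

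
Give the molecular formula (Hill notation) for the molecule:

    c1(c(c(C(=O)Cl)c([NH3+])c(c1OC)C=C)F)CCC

Heavy atoms from the SMILES: 13 C, 1 Cl, 1 F, 1 N, 2 O.
Implicit hydrogens by atom environment:
  6 × C (aromatic): no H
  3 × C: 2 H each → 6
  2 × C: 3 H each → 6
  2 × O: no H
  1 × C: 1 H
  1 × C: no H
  1 × Cl: no H
  1 × F: no H
  1 × N (charge +1): 3 H
  Total hydrogens = 16.
Net charge +1.
Molecular formula: C13H16ClFNO2+

C13H16ClFNO2+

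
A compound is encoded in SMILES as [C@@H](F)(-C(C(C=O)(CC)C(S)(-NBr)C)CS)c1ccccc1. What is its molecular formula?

C15H21BrFNOS2

Heavy atoms from the SMILES: 1 Br, 15 C, 1 F, 1 N, 1 O, 2 S.
Implicit hydrogens by atom environment:
  5 × C (aromatic): 1 H each → 5
  3 × C: 1 H each → 3
  2 × C: 3 H each → 6
  2 × C: 2 H each → 4
  2 × C: no H
  2 × S: 1 H each → 2
  1 × Br: no H
  1 × C (aromatic): no H
  1 × F: no H
  1 × N: 1 H
  1 × O: no H
  Total hydrogens = 21.
Molecular formula: C15H21BrFNOS2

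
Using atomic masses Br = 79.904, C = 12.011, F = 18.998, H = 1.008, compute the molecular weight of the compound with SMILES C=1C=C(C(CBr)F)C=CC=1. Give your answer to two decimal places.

Molecular formula: C8H8BrF.
M = 1×79.904 + 8×12.011 + 1×18.998 + 8×1.008 = 203.05 g/mol.

203.05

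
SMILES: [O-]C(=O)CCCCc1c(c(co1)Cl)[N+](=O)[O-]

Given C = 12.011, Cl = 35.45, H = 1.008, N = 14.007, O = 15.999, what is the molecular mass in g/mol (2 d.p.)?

246.62

Molecular formula: C9H9ClNO5-.
M = 9×12.011 + 1×35.45 + 9×1.008 + 1×14.007 + 5×15.999 = 246.62 g/mol.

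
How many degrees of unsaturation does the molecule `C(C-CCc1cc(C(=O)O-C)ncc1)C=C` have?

6

Molecular formula from the SMILES: C13H17NO2.
DoU = (2C + 2 + N − H − X)/2 = (2·13 + 2 + 1 − 17 − 0)/2 = 12/2 = 6.
(Structurally: 1 ring(s) + 5 π bond(s) = 6.)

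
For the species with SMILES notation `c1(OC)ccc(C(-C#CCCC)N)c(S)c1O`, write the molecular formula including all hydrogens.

Heavy atoms from the SMILES: 13 C, 1 N, 2 O, 1 S.
Implicit hydrogens by atom environment:
  4 × C (aromatic): no H
  2 × C: 3 H each → 6
  2 × C: 2 H each → 4
  2 × C (aromatic): 1 H each → 2
  2 × C: no H
  1 × C: 1 H
  1 × N: 2 H
  1 × O: 1 H
  1 × O: no H
  1 × S: 1 H
  Total hydrogens = 17.
Molecular formula: C13H17NO2S

C13H17NO2S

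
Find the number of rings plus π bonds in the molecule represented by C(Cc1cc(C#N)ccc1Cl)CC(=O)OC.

7

Molecular formula from the SMILES: C12H12ClNO2.
DoU = (2C + 2 + N − H − X)/2 = (2·12 + 2 + 1 − 12 − 1)/2 = 14/2 = 7.
(Structurally: 1 ring(s) + 6 π bond(s) = 7.)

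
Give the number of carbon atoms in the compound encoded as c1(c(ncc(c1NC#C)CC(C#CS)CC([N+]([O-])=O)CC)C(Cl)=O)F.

The symbol for carbon appears 16 times in the SMILES. Lowercase c denotes aromatic carbon and counts toward C.

16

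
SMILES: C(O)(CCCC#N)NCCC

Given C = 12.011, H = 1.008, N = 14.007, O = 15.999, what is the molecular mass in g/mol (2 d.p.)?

Molecular formula: C8H16N2O.
M = 8×12.011 + 16×1.008 + 2×14.007 + 1×15.999 = 156.23 g/mol.

156.23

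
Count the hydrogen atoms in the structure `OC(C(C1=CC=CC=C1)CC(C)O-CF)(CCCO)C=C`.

Hydrogens are implicit in SMILES; fill each atom to its normal valence:
  6 × C: 2 H each → 12
  5 × C (aromatic): 1 H each → 5
  3 × C: 1 H each → 3
  2 × O: 1 H each → 2
  1 × C: 3 H
  1 × C: no H
  1 × C (aromatic): no H
  1 × F: no H
  1 × O: no H
  Total hydrogens = 25.

25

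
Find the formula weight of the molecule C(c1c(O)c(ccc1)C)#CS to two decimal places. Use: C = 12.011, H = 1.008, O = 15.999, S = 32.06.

164.22

Molecular formula: C9H8OS.
M = 9×12.011 + 8×1.008 + 1×15.999 + 1×32.06 = 164.22 g/mol.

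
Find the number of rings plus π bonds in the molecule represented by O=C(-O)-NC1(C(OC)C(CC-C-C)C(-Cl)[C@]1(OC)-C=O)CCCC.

3

Molecular formula from the SMILES: C17H30ClNO5.
DoU = (2C + 2 + N − H − X)/2 = (2·17 + 2 + 1 − 30 − 1)/2 = 6/2 = 3.
(Structurally: 1 ring(s) + 2 π bond(s) = 3.)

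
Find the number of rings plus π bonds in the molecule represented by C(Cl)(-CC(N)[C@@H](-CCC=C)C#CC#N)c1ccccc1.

9

Molecular formula from the SMILES: C17H19ClN2.
DoU = (2C + 2 + N − H − X)/2 = (2·17 + 2 + 2 − 19 − 1)/2 = 18/2 = 9.
(Structurally: 1 ring(s) + 8 π bond(s) = 9.)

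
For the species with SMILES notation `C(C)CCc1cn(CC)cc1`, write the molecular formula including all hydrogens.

C10H17N

Heavy atoms from the SMILES: 10 C, 1 N.
Implicit hydrogens by atom environment:
  4 × C: 2 H each → 8
  3 × C (aromatic): 1 H each → 3
  2 × C: 3 H each → 6
  1 × C (aromatic): no H
  1 × N (aromatic): no H
  Total hydrogens = 17.
Molecular formula: C10H17N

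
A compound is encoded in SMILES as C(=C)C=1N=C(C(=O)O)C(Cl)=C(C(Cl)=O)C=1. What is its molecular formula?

Heavy atoms from the SMILES: 9 C, 2 Cl, 1 N, 3 O.
Implicit hydrogens by atom environment:
  4 × C (aromatic): no H
  2 × C: no H
  2 × Cl: no H
  2 × O: no H
  1 × C: 2 H
  1 × C (aromatic): 1 H
  1 × C: 1 H
  1 × N (aromatic): no H
  1 × O: 1 H
  Total hydrogens = 5.
Molecular formula: C9H5Cl2NO3

C9H5Cl2NO3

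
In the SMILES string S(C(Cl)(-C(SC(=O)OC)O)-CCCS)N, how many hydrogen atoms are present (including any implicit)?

Hydrogens are implicit in SMILES; fill each atom to its normal valence:
  3 × C: 2 H each → 6
  2 × C: no H
  2 × O: no H
  2 × S: no H
  1 × C: 3 H
  1 × C: 1 H
  1 × Cl: no H
  1 × N: 2 H
  1 × O: 1 H
  1 × S: 1 H
  Total hydrogens = 14.

14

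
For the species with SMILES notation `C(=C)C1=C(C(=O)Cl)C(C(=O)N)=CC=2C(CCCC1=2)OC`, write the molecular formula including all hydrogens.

Heavy atoms from the SMILES: 15 C, 1 Cl, 1 N, 3 O.
Implicit hydrogens by atom environment:
  5 × C (aromatic): no H
  4 × C: 2 H each → 8
  3 × O: no H
  2 × C: 1 H each → 2
  2 × C: no H
  1 × C: 3 H
  1 × C (aromatic): 1 H
  1 × Cl: no H
  1 × N: 2 H
  Total hydrogens = 16.
Molecular formula: C15H16ClNO3

C15H16ClNO3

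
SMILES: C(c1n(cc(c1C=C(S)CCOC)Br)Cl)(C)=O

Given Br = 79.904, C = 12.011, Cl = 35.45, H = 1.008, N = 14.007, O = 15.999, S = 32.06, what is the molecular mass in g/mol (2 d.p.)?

Molecular formula: C11H13BrClNO2S.
M = 1×79.904 + 11×12.011 + 1×35.45 + 13×1.008 + 1×14.007 + 2×15.999 + 1×32.06 = 338.64 g/mol.

338.64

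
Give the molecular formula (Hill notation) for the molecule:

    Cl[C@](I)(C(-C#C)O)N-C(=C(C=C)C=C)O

C10H11ClINO2

Heavy atoms from the SMILES: 10 C, 1 Cl, 1 I, 1 N, 2 O.
Implicit hydrogens by atom environment:
  4 × C: 1 H each → 4
  4 × C: no H
  2 × C: 2 H each → 4
  2 × O: 1 H each → 2
  1 × Cl: no H
  1 × I: no H
  1 × N: 1 H
  Total hydrogens = 11.
Molecular formula: C10H11ClINO2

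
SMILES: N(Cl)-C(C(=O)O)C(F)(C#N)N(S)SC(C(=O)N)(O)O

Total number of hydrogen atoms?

8

Hydrogens are implicit in SMILES; fill each atom to its normal valence:
  5 × C: no H
  3 × O: 1 H each → 3
  2 × N: no H
  2 × O: no H
  1 × C: 1 H
  1 × Cl: no H
  1 × F: no H
  1 × N: 2 H
  1 × N: 1 H
  1 × S: 1 H
  1 × S: no H
  Total hydrogens = 8.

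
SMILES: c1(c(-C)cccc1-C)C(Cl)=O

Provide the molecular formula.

C9H9ClO

Heavy atoms from the SMILES: 9 C, 1 Cl, 1 O.
Implicit hydrogens by atom environment:
  3 × C (aromatic): 1 H each → 3
  3 × C (aromatic): no H
  2 × C: 3 H each → 6
  1 × C: no H
  1 × Cl: no H
  1 × O: no H
  Total hydrogens = 9.
Molecular formula: C9H9ClO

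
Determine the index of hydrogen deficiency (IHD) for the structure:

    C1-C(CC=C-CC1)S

2

Molecular formula from the SMILES: C7H12S.
DoU = (2C + 2 + N − H − X)/2 = (2·7 + 2 + 0 − 12 − 0)/2 = 4/2 = 2.
(Structurally: 1 ring(s) + 1 π bond(s) = 2.)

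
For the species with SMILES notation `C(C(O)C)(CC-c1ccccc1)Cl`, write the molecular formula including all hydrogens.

Heavy atoms from the SMILES: 11 C, 1 Cl, 1 O.
Implicit hydrogens by atom environment:
  5 × C (aromatic): 1 H each → 5
  2 × C: 2 H each → 4
  2 × C: 1 H each → 2
  1 × C: 3 H
  1 × C (aromatic): no H
  1 × Cl: no H
  1 × O: 1 H
  Total hydrogens = 15.
Molecular formula: C11H15ClO

C11H15ClO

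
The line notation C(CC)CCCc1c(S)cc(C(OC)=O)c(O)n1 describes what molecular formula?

Heavy atoms from the SMILES: 13 C, 1 N, 3 O, 1 S.
Implicit hydrogens by atom environment:
  5 × C: 2 H each → 10
  4 × C (aromatic): no H
  2 × C: 3 H each → 6
  2 × O: no H
  1 × C (aromatic): 1 H
  1 × C: no H
  1 × N (aromatic): no H
  1 × O: 1 H
  1 × S: 1 H
  Total hydrogens = 19.
Molecular formula: C13H19NO3S

C13H19NO3S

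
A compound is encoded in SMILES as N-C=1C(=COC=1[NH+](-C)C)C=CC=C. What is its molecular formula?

Heavy atoms from the SMILES: 10 C, 2 N, 1 O.
Implicit hydrogens by atom environment:
  3 × C: 1 H each → 3
  3 × C (aromatic): no H
  2 × C: 3 H each → 6
  1 × C: 2 H
  1 × C (aromatic): 1 H
  1 × N: 2 H
  1 × N (charge +1): 1 H
  1 × O (aromatic): no H
  Total hydrogens = 15.
Net charge +1.
Molecular formula: C10H15N2O+

C10H15N2O+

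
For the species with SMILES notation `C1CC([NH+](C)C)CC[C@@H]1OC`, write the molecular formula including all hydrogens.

Heavy atoms from the SMILES: 9 C, 1 N, 1 O.
Implicit hydrogens by atom environment:
  4 × C: 2 H each → 8
  3 × C: 3 H each → 9
  2 × C: 1 H each → 2
  1 × N (charge +1): 1 H
  1 × O: no H
  Total hydrogens = 20.
Net charge +1.
Molecular formula: C9H20NO+

C9H20NO+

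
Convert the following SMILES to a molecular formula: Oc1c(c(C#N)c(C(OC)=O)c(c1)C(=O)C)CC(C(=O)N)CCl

Heavy atoms from the SMILES: 15 C, 1 Cl, 2 N, 5 O.
Implicit hydrogens by atom environment:
  5 × C (aromatic): no H
  4 × C: no H
  4 × O: no H
  2 × C: 3 H each → 6
  2 × C: 2 H each → 4
  1 × C (aromatic): 1 H
  1 × C: 1 H
  1 × Cl: no H
  1 × N: 2 H
  1 × N: no H
  1 × O: 1 H
  Total hydrogens = 15.
Molecular formula: C15H15ClN2O5

C15H15ClN2O5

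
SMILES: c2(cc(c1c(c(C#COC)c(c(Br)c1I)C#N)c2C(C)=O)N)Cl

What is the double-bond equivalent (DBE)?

12

Molecular formula from the SMILES: C16H9BrClIN2O2.
DoU = (2C + 2 + N − H − X)/2 = (2·16 + 2 + 2 − 9 − 3)/2 = 24/2 = 12.
(Structurally: 2 ring(s) + 10 π bond(s) = 12.)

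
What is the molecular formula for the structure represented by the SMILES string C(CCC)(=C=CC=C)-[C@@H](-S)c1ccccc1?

C15H18S

Heavy atoms from the SMILES: 15 C, 1 S.
Implicit hydrogens by atom environment:
  5 × C (aromatic): 1 H each → 5
  3 × C: 2 H each → 6
  3 × C: 1 H each → 3
  2 × C: no H
  1 × C: 3 H
  1 × C (aromatic): no H
  1 × S: 1 H
  Total hydrogens = 18.
Molecular formula: C15H18S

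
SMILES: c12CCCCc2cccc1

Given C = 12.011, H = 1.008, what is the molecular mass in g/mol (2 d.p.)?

Molecular formula: C10H12.
M = 10×12.011 + 12×1.008 = 132.21 g/mol.

132.21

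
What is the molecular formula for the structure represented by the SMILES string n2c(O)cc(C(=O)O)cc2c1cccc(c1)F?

C12H8FNO3

Heavy atoms from the SMILES: 12 C, 1 F, 1 N, 3 O.
Implicit hydrogens by atom environment:
  6 × C (aromatic): 1 H each → 6
  5 × C (aromatic): no H
  2 × O: 1 H each → 2
  1 × C: no H
  1 × F: no H
  1 × N (aromatic): no H
  1 × O: no H
  Total hydrogens = 8.
Molecular formula: C12H8FNO3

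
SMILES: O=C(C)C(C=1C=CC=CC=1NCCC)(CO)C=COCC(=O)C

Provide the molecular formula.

C18H25NO4

Heavy atoms from the SMILES: 18 C, 1 N, 4 O.
Implicit hydrogens by atom environment:
  4 × C: 2 H each → 8
  4 × C (aromatic): 1 H each → 4
  3 × C: 3 H each → 9
  3 × C: no H
  3 × O: no H
  2 × C: 1 H each → 2
  2 × C (aromatic): no H
  1 × N: 1 H
  1 × O: 1 H
  Total hydrogens = 25.
Molecular formula: C18H25NO4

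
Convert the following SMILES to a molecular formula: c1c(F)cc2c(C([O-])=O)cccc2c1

C11H6FO2-

Heavy atoms from the SMILES: 11 C, 1 F, 2 O.
Implicit hydrogens by atom environment:
  6 × C (aromatic): 1 H each → 6
  4 × C (aromatic): no H
  1 × C: no H
  1 × F: no H
  1 × O: no H
  1 × O (charge -1): no H
  Total hydrogens = 6.
Net charge -1.
Molecular formula: C11H6FO2-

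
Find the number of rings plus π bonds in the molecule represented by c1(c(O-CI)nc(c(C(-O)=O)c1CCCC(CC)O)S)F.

Molecular formula from the SMILES: C13H17FINO4S.
DoU = (2C + 2 + N − H − X)/2 = (2·13 + 2 + 1 − 17 − 2)/2 = 10/2 = 5.
(Structurally: 1 ring(s) + 4 π bond(s) = 5.)

5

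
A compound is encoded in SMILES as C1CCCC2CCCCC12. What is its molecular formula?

C10H18

Heavy atoms from the SMILES: 10 C.
Implicit hydrogens by atom environment:
  8 × C: 2 H each → 16
  2 × C: 1 H each → 2
  Total hydrogens = 18.
Molecular formula: C10H18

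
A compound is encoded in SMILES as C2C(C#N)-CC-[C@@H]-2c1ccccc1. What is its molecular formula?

C12H13N

Heavy atoms from the SMILES: 12 C, 1 N.
Implicit hydrogens by atom environment:
  5 × C (aromatic): 1 H each → 5
  3 × C: 2 H each → 6
  2 × C: 1 H each → 2
  1 × C (aromatic): no H
  1 × C: no H
  1 × N: no H
  Total hydrogens = 13.
Molecular formula: C12H13N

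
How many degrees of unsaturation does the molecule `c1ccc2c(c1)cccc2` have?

7

Molecular formula from the SMILES: C10H8.
DoU = (2C + 2 + N − H − X)/2 = (2·10 + 2 + 0 − 8 − 0)/2 = 14/2 = 7.
(Structurally: 2 ring(s) + 5 π bond(s) = 7.)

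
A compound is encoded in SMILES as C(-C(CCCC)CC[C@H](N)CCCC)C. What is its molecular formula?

Heavy atoms from the SMILES: 14 C, 1 N.
Implicit hydrogens by atom environment:
  9 × C: 2 H each → 18
  3 × C: 3 H each → 9
  2 × C: 1 H each → 2
  1 × N: 2 H
  Total hydrogens = 31.
Molecular formula: C14H31N

C14H31N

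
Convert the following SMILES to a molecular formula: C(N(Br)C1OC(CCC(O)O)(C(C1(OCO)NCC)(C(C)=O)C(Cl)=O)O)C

Heavy atoms from the SMILES: 1 Br, 15 C, 1 Cl, 2 N, 8 O.
Implicit hydrogens by atom environment:
  5 × C: 2 H each → 10
  5 × C: no H
  4 × O: 1 H each → 4
  4 × O: no H
  3 × C: 3 H each → 9
  2 × C: 1 H each → 2
  1 × Br: no H
  1 × Cl: no H
  1 × N: 1 H
  1 × N: no H
  Total hydrogens = 26.
Molecular formula: C15H26BrClN2O8

C15H26BrClN2O8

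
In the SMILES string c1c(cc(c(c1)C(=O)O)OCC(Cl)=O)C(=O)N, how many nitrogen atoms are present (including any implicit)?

The symbol for nitrogen appears 1 time in the SMILES.

1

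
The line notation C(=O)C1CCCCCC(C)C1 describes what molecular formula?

C10H18O

Heavy atoms from the SMILES: 10 C, 1 O.
Implicit hydrogens by atom environment:
  6 × C: 2 H each → 12
  3 × C: 1 H each → 3
  1 × C: 3 H
  1 × O: no H
  Total hydrogens = 18.
Molecular formula: C10H18O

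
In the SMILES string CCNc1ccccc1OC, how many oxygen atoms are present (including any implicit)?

The symbol for oxygen appears 1 time in the SMILES.

1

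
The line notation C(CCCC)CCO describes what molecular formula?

Heavy atoms from the SMILES: 7 C, 1 O.
Implicit hydrogens by atom environment:
  6 × C: 2 H each → 12
  1 × C: 3 H
  1 × O: 1 H
  Total hydrogens = 16.
Molecular formula: C7H16O

C7H16O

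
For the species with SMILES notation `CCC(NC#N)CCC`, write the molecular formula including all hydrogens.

C7H14N2

Heavy atoms from the SMILES: 7 C, 2 N.
Implicit hydrogens by atom environment:
  3 × C: 2 H each → 6
  2 × C: 3 H each → 6
  1 × C: 1 H
  1 × C: no H
  1 × N: 1 H
  1 × N: no H
  Total hydrogens = 14.
Molecular formula: C7H14N2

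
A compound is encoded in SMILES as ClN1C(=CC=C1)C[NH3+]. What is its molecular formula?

Heavy atoms from the SMILES: 5 C, 1 Cl, 2 N.
Implicit hydrogens by atom environment:
  3 × C (aromatic): 1 H each → 3
  1 × C: 2 H
  1 × C (aromatic): no H
  1 × Cl: no H
  1 × N (charge +1): 3 H
  1 × N (aromatic): no H
  Total hydrogens = 8.
Net charge +1.
Molecular formula: C5H8ClN2+

C5H8ClN2+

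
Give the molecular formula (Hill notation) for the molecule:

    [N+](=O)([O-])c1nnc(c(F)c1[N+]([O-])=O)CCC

Heavy atoms from the SMILES: 7 C, 1 F, 4 N, 4 O.
Implicit hydrogens by atom environment:
  4 × C (aromatic): no H
  2 × C: 2 H each → 4
  2 × N (aromatic): no H
  2 × N (charge +1): no H
  2 × O: no H
  2 × O (charge -1): no H
  1 × C: 3 H
  1 × F: no H
  Total hydrogens = 7.
Molecular formula: C7H7FN4O4

C7H7FN4O4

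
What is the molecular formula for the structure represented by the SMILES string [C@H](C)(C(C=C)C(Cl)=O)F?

Heavy atoms from the SMILES: 6 C, 1 Cl, 1 F, 1 O.
Implicit hydrogens by atom environment:
  3 × C: 1 H each → 3
  1 × C: 3 H
  1 × C: 2 H
  1 × C: no H
  1 × Cl: no H
  1 × F: no H
  1 × O: no H
  Total hydrogens = 8.
Molecular formula: C6H8ClFO

C6H8ClFO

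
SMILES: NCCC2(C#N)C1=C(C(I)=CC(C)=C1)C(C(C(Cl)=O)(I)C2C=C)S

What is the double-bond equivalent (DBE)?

9

Molecular formula from the SMILES: C17H17ClI2N2OS.
DoU = (2C + 2 + N − H − X)/2 = (2·17 + 2 + 2 − 17 − 3)/2 = 18/2 = 9.
(Structurally: 2 ring(s) + 7 π bond(s) = 9.)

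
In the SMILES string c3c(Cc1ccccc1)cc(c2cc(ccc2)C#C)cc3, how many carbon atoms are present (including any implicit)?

The symbol for carbon appears 21 times in the SMILES. Lowercase c denotes aromatic carbon and counts toward C.

21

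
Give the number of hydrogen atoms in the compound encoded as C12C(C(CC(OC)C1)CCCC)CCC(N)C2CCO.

33

Hydrogens are implicit in SMILES; fill each atom to its normal valence:
  9 × C: 2 H each → 18
  6 × C: 1 H each → 6
  2 × C: 3 H each → 6
  1 × N: 2 H
  1 × O: 1 H
  1 × O: no H
  Total hydrogens = 33.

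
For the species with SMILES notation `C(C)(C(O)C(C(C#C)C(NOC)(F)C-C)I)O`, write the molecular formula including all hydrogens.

C11H19FINO3

Heavy atoms from the SMILES: 11 C, 1 F, 1 I, 1 N, 3 O.
Implicit hydrogens by atom environment:
  5 × C: 1 H each → 5
  3 × C: 3 H each → 9
  2 × C: no H
  2 × O: 1 H each → 2
  1 × C: 2 H
  1 × F: no H
  1 × I: no H
  1 × N: 1 H
  1 × O: no H
  Total hydrogens = 19.
Molecular formula: C11H19FINO3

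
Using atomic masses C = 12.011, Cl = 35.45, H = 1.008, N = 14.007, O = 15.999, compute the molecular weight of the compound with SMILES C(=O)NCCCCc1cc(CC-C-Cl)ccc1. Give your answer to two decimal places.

253.77

Molecular formula: C14H20ClNO.
M = 14×12.011 + 1×35.45 + 20×1.008 + 1×14.007 + 1×15.999 = 253.77 g/mol.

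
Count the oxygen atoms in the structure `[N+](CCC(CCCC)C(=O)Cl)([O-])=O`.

3

The symbol for oxygen appears 3 times in the SMILES.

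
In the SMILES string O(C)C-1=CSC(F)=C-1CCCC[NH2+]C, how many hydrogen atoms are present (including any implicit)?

Hydrogens are implicit in SMILES; fill each atom to its normal valence:
  4 × C: 2 H each → 8
  3 × C (aromatic): no H
  2 × C: 3 H each → 6
  1 × C (aromatic): 1 H
  1 × F: no H
  1 × N (charge +1): 2 H
  1 × O: no H
  1 × S (aromatic): no H
  Total hydrogens = 17.

17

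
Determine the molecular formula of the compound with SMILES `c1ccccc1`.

C6H6

Heavy atoms from the SMILES: 6 C.
Implicit hydrogens by atom environment:
  6 × C (aromatic): 1 H each → 6
  Total hydrogens = 6.
Molecular formula: C6H6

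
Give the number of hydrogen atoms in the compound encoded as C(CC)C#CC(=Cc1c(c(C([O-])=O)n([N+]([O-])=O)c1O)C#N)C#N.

Hydrogens are implicit in SMILES; fill each atom to its normal valence:
  6 × C: no H
  4 × C (aromatic): no H
  2 × C: 2 H each → 4
  2 × N: no H
  2 × O: no H
  2 × O (charge -1): no H
  1 × C: 3 H
  1 × C: 1 H
  1 × N (aromatic): no H
  1 × N (charge +1): no H
  1 × O: 1 H
  Total hydrogens = 9.

9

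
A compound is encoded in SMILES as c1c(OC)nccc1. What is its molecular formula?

Heavy atoms from the SMILES: 6 C, 1 N, 1 O.
Implicit hydrogens by atom environment:
  4 × C (aromatic): 1 H each → 4
  1 × C: 3 H
  1 × C (aromatic): no H
  1 × N (aromatic): no H
  1 × O: no H
  Total hydrogens = 7.
Molecular formula: C6H7NO

C6H7NO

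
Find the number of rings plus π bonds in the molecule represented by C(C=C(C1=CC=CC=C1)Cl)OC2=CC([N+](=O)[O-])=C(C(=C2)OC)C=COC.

11

Molecular formula from the SMILES: C19H18ClNO5.
DoU = (2C + 2 + N − H − X)/2 = (2·19 + 2 + 1 − 18 − 1)/2 = 22/2 = 11.
(Structurally: 2 ring(s) + 9 π bond(s) = 11.)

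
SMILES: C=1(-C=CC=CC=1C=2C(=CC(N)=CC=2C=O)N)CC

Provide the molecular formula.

C15H16N2O

Heavy atoms from the SMILES: 15 C, 2 N, 1 O.
Implicit hydrogens by atom environment:
  6 × C (aromatic): 1 H each → 6
  6 × C (aromatic): no H
  2 × N: 2 H each → 4
  1 × C: 3 H
  1 × C: 2 H
  1 × C: 1 H
  1 × O: no H
  Total hydrogens = 16.
Molecular formula: C15H16N2O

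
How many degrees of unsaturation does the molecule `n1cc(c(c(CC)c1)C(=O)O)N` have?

Molecular formula from the SMILES: C8H10N2O2.
DoU = (2C + 2 + N − H − X)/2 = (2·8 + 2 + 2 − 10 − 0)/2 = 10/2 = 5.
(Structurally: 1 ring(s) + 4 π bond(s) = 5.)

5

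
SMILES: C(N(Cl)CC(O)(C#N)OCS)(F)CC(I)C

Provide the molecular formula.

C8H13ClFIN2O2S

Heavy atoms from the SMILES: 8 C, 1 Cl, 1 F, 1 I, 2 N, 2 O, 1 S.
Implicit hydrogens by atom environment:
  3 × C: 2 H each → 6
  2 × C: 1 H each → 2
  2 × C: no H
  2 × N: no H
  1 × C: 3 H
  1 × Cl: no H
  1 × F: no H
  1 × I: no H
  1 × O: 1 H
  1 × O: no H
  1 × S: 1 H
  Total hydrogens = 13.
Molecular formula: C8H13ClFIN2O2S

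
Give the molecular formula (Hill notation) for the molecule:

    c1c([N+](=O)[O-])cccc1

C6H5NO2

Heavy atoms from the SMILES: 6 C, 1 N, 2 O.
Implicit hydrogens by atom environment:
  5 × C (aromatic): 1 H each → 5
  1 × C (aromatic): no H
  1 × N (charge +1): no H
  1 × O: no H
  1 × O (charge -1): no H
  Total hydrogens = 5.
Molecular formula: C6H5NO2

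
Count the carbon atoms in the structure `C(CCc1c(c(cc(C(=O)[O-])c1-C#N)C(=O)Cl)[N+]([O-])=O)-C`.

The symbol for carbon appears 13 times in the SMILES. Lowercase c denotes aromatic carbon and counts toward C.

13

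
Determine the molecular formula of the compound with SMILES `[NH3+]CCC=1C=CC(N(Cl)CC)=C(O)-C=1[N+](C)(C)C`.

[C13H24ClN3O]2+

Heavy atoms from the SMILES: 13 C, 1 Cl, 3 N, 1 O.
Implicit hydrogens by atom environment:
  4 × C: 3 H each → 12
  4 × C (aromatic): no H
  3 × C: 2 H each → 6
  2 × C (aromatic): 1 H each → 2
  1 × Cl: no H
  1 × N (charge +1): 3 H
  1 × N: no H
  1 × N (charge +1): no H
  1 × O: 1 H
  Total hydrogens = 24.
Net charge +2.
Molecular formula: [C13H24ClN3O]2+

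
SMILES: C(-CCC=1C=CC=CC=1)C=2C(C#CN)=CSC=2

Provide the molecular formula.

Heavy atoms from the SMILES: 15 C, 1 N, 1 S.
Implicit hydrogens by atom environment:
  7 × C (aromatic): 1 H each → 7
  3 × C: 2 H each → 6
  3 × C (aromatic): no H
  2 × C: no H
  1 × N: 2 H
  1 × S (aromatic): no H
  Total hydrogens = 15.
Molecular formula: C15H15NS

C15H15NS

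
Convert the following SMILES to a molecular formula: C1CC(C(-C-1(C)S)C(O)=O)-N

C7H13NO2S

Heavy atoms from the SMILES: 7 C, 1 N, 2 O, 1 S.
Implicit hydrogens by atom environment:
  2 × C: 2 H each → 4
  2 × C: 1 H each → 2
  2 × C: no H
  1 × C: 3 H
  1 × N: 2 H
  1 × O: 1 H
  1 × O: no H
  1 × S: 1 H
  Total hydrogens = 13.
Molecular formula: C7H13NO2S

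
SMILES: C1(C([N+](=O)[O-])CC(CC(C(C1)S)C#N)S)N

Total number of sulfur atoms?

2

The symbol for sulfur appears 2 times in the SMILES.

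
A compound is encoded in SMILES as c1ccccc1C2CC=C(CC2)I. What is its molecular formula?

Heavy atoms from the SMILES: 12 C, 1 I.
Implicit hydrogens by atom environment:
  5 × C (aromatic): 1 H each → 5
  3 × C: 2 H each → 6
  2 × C: 1 H each → 2
  1 × C: no H
  1 × C (aromatic): no H
  1 × I: no H
  Total hydrogens = 13.
Molecular formula: C12H13I

C12H13I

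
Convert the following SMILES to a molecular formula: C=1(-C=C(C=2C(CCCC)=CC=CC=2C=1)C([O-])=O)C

C16H17O2-

Heavy atoms from the SMILES: 16 C, 2 O.
Implicit hydrogens by atom environment:
  5 × C (aromatic): 1 H each → 5
  5 × C (aromatic): no H
  3 × C: 2 H each → 6
  2 × C: 3 H each → 6
  1 × C: no H
  1 × O: no H
  1 × O (charge -1): no H
  Total hydrogens = 17.
Net charge -1.
Molecular formula: C16H17O2-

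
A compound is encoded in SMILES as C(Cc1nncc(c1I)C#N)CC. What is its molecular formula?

C9H10IN3

Heavy atoms from the SMILES: 9 C, 1 I, 3 N.
Implicit hydrogens by atom environment:
  3 × C: 2 H each → 6
  3 × C (aromatic): no H
  2 × N (aromatic): no H
  1 × C: 3 H
  1 × C (aromatic): 1 H
  1 × C: no H
  1 × I: no H
  1 × N: no H
  Total hydrogens = 10.
Molecular formula: C9H10IN3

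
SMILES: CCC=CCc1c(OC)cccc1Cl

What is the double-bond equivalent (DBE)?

Molecular formula from the SMILES: C12H15ClO.
DoU = (2C + 2 + N − H − X)/2 = (2·12 + 2 + 0 − 15 − 1)/2 = 10/2 = 5.
(Structurally: 1 ring(s) + 4 π bond(s) = 5.)

5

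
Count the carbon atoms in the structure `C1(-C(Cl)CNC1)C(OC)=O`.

6

The symbol for carbon appears 6 times in the SMILES. (Cl is a single chlorine, not C + l.)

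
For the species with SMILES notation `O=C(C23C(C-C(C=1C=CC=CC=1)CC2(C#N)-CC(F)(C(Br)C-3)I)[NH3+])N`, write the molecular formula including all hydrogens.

C18H21BrFIN3O+

Heavy atoms from the SMILES: 1 Br, 18 C, 1 F, 1 I, 3 N, 1 O.
Implicit hydrogens by atom environment:
  5 × C (aromatic): 1 H each → 5
  5 × C: no H
  4 × C: 2 H each → 8
  3 × C: 1 H each → 3
  1 × Br: no H
  1 × C (aromatic): no H
  1 × F: no H
  1 × I: no H
  1 × N (charge +1): 3 H
  1 × N: 2 H
  1 × N: no H
  1 × O: no H
  Total hydrogens = 21.
Net charge +1.
Molecular formula: C18H21BrFIN3O+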